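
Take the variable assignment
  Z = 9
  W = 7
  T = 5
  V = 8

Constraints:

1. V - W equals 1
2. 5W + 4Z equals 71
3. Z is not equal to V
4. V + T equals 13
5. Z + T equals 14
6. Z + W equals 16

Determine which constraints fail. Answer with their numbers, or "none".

All constraints are satisfied.

1. V - W = 8 - 7 = 1  ✔
2. 5W + 4Z = 5(7) + 4(9) = 71  ✔
3. Z = 9, V = 8; distinct  ✔
4. V + T = 8 + 5 = 13  ✔
5. Z + T = 9 + 5 = 14  ✔
6. Z + W = 9 + 7 = 16  ✔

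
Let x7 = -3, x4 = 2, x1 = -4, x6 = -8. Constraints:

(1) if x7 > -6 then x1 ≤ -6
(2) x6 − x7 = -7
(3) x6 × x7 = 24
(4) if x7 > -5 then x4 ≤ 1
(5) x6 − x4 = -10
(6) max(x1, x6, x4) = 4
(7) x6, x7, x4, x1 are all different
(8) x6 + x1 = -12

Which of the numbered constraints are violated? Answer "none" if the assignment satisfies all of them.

Constraints 1, 2, 4, and 6 are violated.

(1) x7 = -3 > -6, so we need x1 ≤ -6; but x1 = -4 > -6 — violated.
(2) x6 − x7 = -8 − (-3) = -5, not -7 — violated.
(3) x6 × x7 = -8 × (-3) = 24 — satisfied.
(4) x7 = -3 > -5, so we need x4 ≤ 1; but x4 = 2 > 1 — violated.
(5) x6 − x4 = -8 − 2 = -10 — satisfied.
(6) max(-4, -8, 2) = 2, not 4 — violated.
(7) values -8, -3, 2, -4 are pairwise distinct — satisfied.
(8) x6 + x1 = -8 + (-4) = -12 — satisfied.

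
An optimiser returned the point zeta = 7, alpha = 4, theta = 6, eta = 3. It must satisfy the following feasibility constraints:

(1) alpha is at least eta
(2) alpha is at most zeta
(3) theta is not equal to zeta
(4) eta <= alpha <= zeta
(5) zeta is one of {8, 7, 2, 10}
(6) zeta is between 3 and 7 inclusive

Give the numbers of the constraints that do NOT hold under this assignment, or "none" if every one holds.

(1) alpha = 4, eta = 3; 4 ≥ 3  ✔
(2) alpha = 4, zeta = 7; 4 ≤ 7  ✔
(3) theta = 6, zeta = 7; distinct  ✔
(4) values 3 <= 4 <= 7  ✔
(5) zeta = 7 is in {8, 7, 2, 10}  ✔
(6) zeta = 7 lies in [3, 7]  ✔

All constraints are satisfied.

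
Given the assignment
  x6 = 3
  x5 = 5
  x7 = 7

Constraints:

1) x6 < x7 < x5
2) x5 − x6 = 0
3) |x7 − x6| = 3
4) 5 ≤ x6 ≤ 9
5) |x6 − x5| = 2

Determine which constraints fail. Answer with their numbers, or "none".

The assignment fails constraints 1, 2, 3, 4.

1) values 3, 7, 5; x7 = 7 is not < x5 = 5 — violated.
2) x5 − x6 = 5 − 3 = 2, not 0 — violated.
3) |7 − 3| = 4, not 3 — violated.
4) x6 = 3 is outside [5, 9] — violated.
5) |3 − 5| = 2 — OK.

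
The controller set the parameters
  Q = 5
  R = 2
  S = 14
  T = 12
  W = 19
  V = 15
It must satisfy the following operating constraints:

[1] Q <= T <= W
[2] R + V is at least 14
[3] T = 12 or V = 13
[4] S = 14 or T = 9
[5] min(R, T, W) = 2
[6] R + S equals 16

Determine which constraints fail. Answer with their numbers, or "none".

The assignment satisfies every constraint.

[1] values 5 <= 12 <= 19 — OK.
[2] R + V = 2 + 15 = 17; 17 ≥ 14 — OK.
[3] T = 12 = 12 (first disjunct) — OK.
[4] S = 14 = 14 (first disjunct) — OK.
[5] min(2, 12, 19) = 2 — OK.
[6] R + S = 2 + 14 = 16 — OK.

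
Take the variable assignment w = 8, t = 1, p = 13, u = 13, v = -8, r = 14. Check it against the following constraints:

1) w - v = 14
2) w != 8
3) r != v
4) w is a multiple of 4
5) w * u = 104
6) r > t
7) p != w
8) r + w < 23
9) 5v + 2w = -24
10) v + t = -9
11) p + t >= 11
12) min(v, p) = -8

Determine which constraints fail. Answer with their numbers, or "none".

1) w - v = 8 - (-8) = 16, not 14  false
2) w = 8, but 8 is required to differ  false
3) r = 14, v = -8; distinct  true
4) 8 / 4 = 2, so 4 divides 8  true
5) w * u = 8 * 13 = 104  true
6) r = 14, t = 1; 14 > 1  true
7) p = 13, w = 8; distinct  true
8) r + w = 14 + 8 = 22; 22 < 23  true
9) 5v + 2w = 5(-8) + 2(8) = -24  true
10) v + t = -8 + 1 = -7, not -9  false
11) p + t = 13 + 1 = 14; 14 ≥ 11  true
12) min(-8, 13) = -8  true

Constraints 1, 2, 10 do not hold.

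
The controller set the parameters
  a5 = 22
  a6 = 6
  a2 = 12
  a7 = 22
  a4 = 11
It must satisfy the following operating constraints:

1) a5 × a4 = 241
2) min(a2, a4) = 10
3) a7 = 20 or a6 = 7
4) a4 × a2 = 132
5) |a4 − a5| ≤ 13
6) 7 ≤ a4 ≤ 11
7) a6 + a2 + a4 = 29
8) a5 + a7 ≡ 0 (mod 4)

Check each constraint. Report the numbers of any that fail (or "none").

Constraints 1, 2, 3 are violated.

1) a5 × a4 = 22 × 11 = 242, not 241 — violated.
2) min(12, 11) = 11, not 10 — violated.
3) a7 = 22 ≠ 20 and a6 = 6 ≠ 7; both disjuncts false — violated.
4) a4 × a2 = 11 × 12 = 132 — satisfied.
5) |11 − 22| = 11; 11 ≤ 13 — satisfied.
6) a4 = 11 lies in [7, 11] — satisfied.
7) a6 + a2 + a4 = 6 + 12 + 11 = 29 — satisfied.
8) a5 + a7 = 44; 44 mod 4 = 0 — satisfied.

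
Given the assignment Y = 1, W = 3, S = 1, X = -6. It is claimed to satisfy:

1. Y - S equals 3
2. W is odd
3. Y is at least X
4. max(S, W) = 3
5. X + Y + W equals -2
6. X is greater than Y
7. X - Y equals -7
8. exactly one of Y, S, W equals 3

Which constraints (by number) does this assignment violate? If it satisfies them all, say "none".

1. Y - S = 1 - 1 = 0, not 3  false
2. W = 3 is odd  true
3. Y = 1, X = -6; 1 ≥ -6  true
4. max(1, 3) = 3  true
5. X + Y + W = -6 + 1 + 3 = -2  true
6. X = -6, Y = 1; -6 ≤ 1 (want >)  false
7. X - Y = -6 - 1 = -7  true
8. Y=1, S=1, W=3; 1 of them equals 3  true

No — constraints 1, 6 are not satisfied.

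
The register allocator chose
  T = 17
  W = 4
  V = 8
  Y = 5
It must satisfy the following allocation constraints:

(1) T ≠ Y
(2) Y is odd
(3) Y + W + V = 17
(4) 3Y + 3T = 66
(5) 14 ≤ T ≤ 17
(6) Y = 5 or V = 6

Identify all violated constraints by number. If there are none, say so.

(1) T = 17, Y = 5; distinct  true
(2) Y = 5 is odd  true
(3) Y + W + V = 5 + 4 + 8 = 17  true
(4) 3Y + 3T = 3(5) + 3(17) = 66  true
(5) T = 17 lies in [14, 17]  true
(6) Y = 5 = 5 (first disjunct)  true

The assignment satisfies every constraint.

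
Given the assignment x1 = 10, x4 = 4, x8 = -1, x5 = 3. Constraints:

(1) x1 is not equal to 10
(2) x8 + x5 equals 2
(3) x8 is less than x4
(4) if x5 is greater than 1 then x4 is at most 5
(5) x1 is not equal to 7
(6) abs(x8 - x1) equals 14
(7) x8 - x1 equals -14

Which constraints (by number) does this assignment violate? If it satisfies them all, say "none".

(1) x1 = 10, but 10 is required to differ  ✗
(2) x8 + x5 = -1 + 3 = 2  ✓
(3) x8 = -1, x4 = 4; -1 < 4  ✓
(4) x5 = 3 > 1, so we need x4 ≤ 5; x4 = 4 ≤ 5  ✓
(5) x1 = 10, and 10 ≠ 7  ✓
(6) abs(-1 - 10) = 11, not 14  ✗
(7) x8 - x1 = -1 - 10 = -11, not -14  ✗

No — constraints 1, 6, 7 are not satisfied.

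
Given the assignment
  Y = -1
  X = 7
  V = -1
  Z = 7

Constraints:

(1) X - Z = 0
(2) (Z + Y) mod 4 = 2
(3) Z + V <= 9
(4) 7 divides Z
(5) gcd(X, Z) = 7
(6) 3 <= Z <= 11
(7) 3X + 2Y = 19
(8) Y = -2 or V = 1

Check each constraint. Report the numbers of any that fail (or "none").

(1) X - Z = 7 - 7 = 0 — satisfied.
(2) Z + Y = 6; 6 mod 4 = 2 — satisfied.
(3) Z + V = 7 + (-1) = 6; 6 ≤ 9 — satisfied.
(4) 7 / 7 = 1, so 7 divides 7 — satisfied.
(5) gcd(7, 7) = 7 — satisfied.
(6) Z = 7 lies in [3, 11] — satisfied.
(7) 3X + 2Y = 3(7) + 2(-1) = 19 — satisfied.
(8) Y = -1 ≠ -2 and V = -1 ≠ 1; both disjuncts false — violated.

Constraint 8 is violated.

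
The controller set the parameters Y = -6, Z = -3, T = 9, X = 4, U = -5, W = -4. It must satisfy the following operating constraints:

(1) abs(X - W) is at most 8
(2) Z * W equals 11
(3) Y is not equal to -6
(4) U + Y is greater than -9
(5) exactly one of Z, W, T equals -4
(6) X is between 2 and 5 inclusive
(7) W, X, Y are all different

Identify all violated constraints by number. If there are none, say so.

(1) abs(4 - (-4)) = 8; 8 ≤ 8 — satisfied.
(2) Z * W = -3 * (-4) = 12, not 11 — violated.
(3) Y = -6, but -6 is required to differ — violated.
(4) U + Y = -5 + (-6) = -11; -11 ≤ -9, bound -9 not met — violated.
(5) Z=-3, W=-4, T=9; 1 of them equals -4 — satisfied.
(6) X = 4 lies in [2, 5] — satisfied.
(7) values -4, 4, -6 are pairwise distinct — satisfied.

Constraints 2, 3, 4 do not hold.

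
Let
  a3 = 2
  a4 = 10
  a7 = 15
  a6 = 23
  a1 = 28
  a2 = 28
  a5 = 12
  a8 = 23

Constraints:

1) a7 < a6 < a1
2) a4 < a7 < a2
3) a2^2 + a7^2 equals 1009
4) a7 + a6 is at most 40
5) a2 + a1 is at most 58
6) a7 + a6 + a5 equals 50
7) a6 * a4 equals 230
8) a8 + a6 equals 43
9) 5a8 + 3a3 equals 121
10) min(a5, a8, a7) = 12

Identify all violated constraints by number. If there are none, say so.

1) values 15 < 23 < 28 — holds.
2) values 10 < 15 < 28 — holds.
3) a2^2 + a7^2 = 28^2 + 15^2 = 784 + 225 = 1009 — holds.
4) a7 + a6 = 15 + 23 = 38; 38 ≤ 40 — holds.
5) a2 + a1 = 28 + 28 = 56; 56 ≤ 58 — holds.
6) a7 + a6 + a5 = 15 + 23 + 12 = 50 — holds.
7) a6 * a4 = 23 * 10 = 230 — holds.
8) a8 + a6 = 23 + 23 = 46, not 43 — fails.
9) 5a8 + 3a3 = 5(23) + 3(2) = 121 — holds.
10) min(12, 23, 15) = 12 — holds.

The assignment fails constraint 8.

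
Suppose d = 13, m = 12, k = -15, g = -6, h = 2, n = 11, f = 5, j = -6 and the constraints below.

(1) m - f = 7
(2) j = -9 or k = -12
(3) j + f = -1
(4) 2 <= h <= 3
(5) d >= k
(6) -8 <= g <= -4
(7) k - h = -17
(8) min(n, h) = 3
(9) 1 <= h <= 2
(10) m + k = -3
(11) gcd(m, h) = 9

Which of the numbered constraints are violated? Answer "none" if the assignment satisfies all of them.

Constraints 2, 8, 11 are violated.

(1) m - f = 12 - 5 = 7 — satisfied.
(2) j = -6 ≠ -9 and k = -15 ≠ -12; both disjuncts false — violated.
(3) j + f = -6 + 5 = -1 — satisfied.
(4) h = 2 lies in [2, 3] — satisfied.
(5) d = 13, k = -15; 13 ≥ -15 — satisfied.
(6) g = -6 lies in [-8, -4] — satisfied.
(7) k - h = -15 - 2 = -17 — satisfied.
(8) min(11, 2) = 2, not 3 — violated.
(9) h = 2 lies in [1, 2] — satisfied.
(10) m + k = 12 + (-15) = -3 — satisfied.
(11) gcd(12, 2) = 2, not 9 — violated.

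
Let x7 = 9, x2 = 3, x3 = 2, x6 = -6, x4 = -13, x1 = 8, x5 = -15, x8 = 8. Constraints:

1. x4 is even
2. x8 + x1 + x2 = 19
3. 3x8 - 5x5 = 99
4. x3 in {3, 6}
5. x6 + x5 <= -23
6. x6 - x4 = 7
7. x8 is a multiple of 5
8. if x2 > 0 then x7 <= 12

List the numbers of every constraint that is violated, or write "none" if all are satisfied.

1. x4 = -13 is odd  ✗
2. x8 + x1 + x2 = 8 + 8 + 3 = 19  ✓
3. 3x8 - 5x5 = 3(8) - 5(-15) = 99  ✓
4. x3 = 2 is not in {3, 6}  ✗
5. x6 + x5 = -6 + (-15) = -21; -21 > -23, bound -23 not met  ✗
6. x6 - x4 = -6 - (-13) = 7  ✓
7. 8 = 5*1 + 3, so 5 does not divide 8  ✗
8. x2 = 3 > 0, so we need x7 ≤ 12; x7 = 9 ≤ 12  ✓

Constraints 1, 4, 5, and 7 do not hold.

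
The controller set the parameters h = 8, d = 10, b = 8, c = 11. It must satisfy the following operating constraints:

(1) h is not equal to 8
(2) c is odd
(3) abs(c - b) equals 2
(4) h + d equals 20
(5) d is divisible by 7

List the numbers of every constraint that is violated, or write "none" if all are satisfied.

(1) h = 8, but 8 is required to differ — does not hold.
(2) c = 11 is odd — holds.
(3) abs(11 - 8) = 3, not 2 — does not hold.
(4) h + d = 8 + 10 = 18, not 20 — does not hold.
(5) 10 = 7*1 + 3, so 7 does not divide 10 — does not hold.

Constraints 1, 3, 4, 5 are violated.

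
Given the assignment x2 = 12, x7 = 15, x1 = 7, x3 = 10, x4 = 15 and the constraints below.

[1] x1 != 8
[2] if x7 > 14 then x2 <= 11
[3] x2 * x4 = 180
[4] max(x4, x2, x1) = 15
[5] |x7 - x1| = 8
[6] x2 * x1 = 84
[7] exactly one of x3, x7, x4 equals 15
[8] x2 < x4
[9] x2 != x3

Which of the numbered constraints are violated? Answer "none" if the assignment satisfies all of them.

The assignment fails constraints 2, 7.

[1] x1 = 7, and 7 ≠ 8  OK
[2] x7 = 15 > 14, so we need x2 ≤ 11; but x2 = 12 > 11  FAIL
[3] x2 * x4 = 12 * 15 = 180  OK
[4] max(15, 12, 7) = 15  OK
[5] |15 - 7| = 8  OK
[6] x2 * x1 = 12 * 7 = 84  OK
[7] x3=10, x7=15, x4=15; 2 of them equal 15, not exactly one  FAIL
[8] x2 = 12, x4 = 15; 12 < 15  OK
[9] x2 = 12, x3 = 10; distinct  OK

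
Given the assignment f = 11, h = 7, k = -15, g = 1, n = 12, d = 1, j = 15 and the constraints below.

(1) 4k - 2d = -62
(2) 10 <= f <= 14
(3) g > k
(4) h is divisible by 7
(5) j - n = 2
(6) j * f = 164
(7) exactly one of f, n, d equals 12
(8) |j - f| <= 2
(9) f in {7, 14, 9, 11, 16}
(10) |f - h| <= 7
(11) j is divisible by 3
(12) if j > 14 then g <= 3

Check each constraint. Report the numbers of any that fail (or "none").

Violated: 5, 6, 8.

(1) 4k - 2d = 4(-15) - 2(1) = -62  true
(2) f = 11 lies in [10, 14]  true
(3) g = 1, k = -15; 1 > -15  true
(4) 7 / 7 = 1, so 7 divides 7  true
(5) j - n = 15 - 12 = 3, not 2  false
(6) j * f = 15 * 11 = 165, not 164  false
(7) f=11, n=12, d=1; 1 of them equals 12  true
(8) |15 - 11| = 4; 4 > 2, exceeds bound 2  false
(9) f = 11 is in {7, 14, 9, 11, 16}  true
(10) |11 - 7| = 4; 4 ≤ 7  true
(11) 15 / 3 = 5, so 3 divides 15  true
(12) j = 15 > 14, so we need g ≤ 3; g = 1 ≤ 3  true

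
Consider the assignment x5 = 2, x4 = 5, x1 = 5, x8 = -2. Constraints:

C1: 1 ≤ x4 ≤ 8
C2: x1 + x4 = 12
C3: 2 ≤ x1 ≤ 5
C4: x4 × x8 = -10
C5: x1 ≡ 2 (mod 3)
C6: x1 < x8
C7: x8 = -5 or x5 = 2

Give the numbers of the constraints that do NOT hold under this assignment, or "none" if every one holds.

Constraints 2 and 6 are violated.

C1: x4 = 5 lies in [1, 8] — holds.
C2: x1 + x4 = 5 + 5 = 10, not 12 — fails.
C3: x1 = 5 lies in [2, 5] — holds.
C4: x4 × x8 = 5 × (-2) = -10 — holds.
C5: 5 mod 3 = 2 — holds.
C6: x1 = 5, x8 = -2; 5 ≥ -2 (want <) — fails.
C7: x8 = -2 ≠ -5, but x5 = 2 = 2 (second disjunct) — holds.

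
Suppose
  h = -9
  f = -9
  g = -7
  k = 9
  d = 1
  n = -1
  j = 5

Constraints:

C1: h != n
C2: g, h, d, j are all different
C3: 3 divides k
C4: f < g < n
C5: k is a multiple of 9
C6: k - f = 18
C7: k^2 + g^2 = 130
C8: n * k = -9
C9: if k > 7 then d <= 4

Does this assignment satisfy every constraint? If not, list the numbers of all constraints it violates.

C1: h = -9, n = -1; distinct  OK
C2: values -7, -9, 1, 5 are pairwise distinct  OK
C3: 9 / 3 = 3, so 3 divides 9  OK
C4: values -9 < -7 < -1  OK
C5: 9 / 9 = 1, so 9 divides 9  OK
C6: k - f = 9 - (-9) = 18  OK
C7: k^2 + g^2 = 9^2 + (-7)^2 = 81 + 49 = 130  OK
C8: n * k = -1 * 9 = -9  OK
C9: k = 9 > 7, so we need d ≤ 4; d = 1 ≤ 4  OK

None — every constraint holds.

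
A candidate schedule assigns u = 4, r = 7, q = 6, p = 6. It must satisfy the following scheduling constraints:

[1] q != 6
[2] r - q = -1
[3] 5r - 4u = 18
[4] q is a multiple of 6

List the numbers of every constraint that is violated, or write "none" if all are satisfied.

[1] q = 6, but 6 is required to differ  FAIL
[2] r - q = 7 - 6 = 1, not -1  FAIL
[3] 5r - 4u = 5(7) - 4(4) = 19, not 18  FAIL
[4] 6 / 6 = 1, so 6 divides 6  OK

Constraints 1, 2, and 3 do not hold.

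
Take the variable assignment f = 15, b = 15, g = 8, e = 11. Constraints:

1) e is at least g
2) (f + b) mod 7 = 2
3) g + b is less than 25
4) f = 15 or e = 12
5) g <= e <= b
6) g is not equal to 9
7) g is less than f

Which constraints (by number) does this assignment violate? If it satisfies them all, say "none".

1) e = 11, g = 8; 11 ≥ 8  ✓
2) f + b = 30; 30 mod 7 = 2  ✓
3) g + b = 8 + 15 = 23; 23 < 25  ✓
4) f = 15 = 15 (first disjunct)  ✓
5) values 8 <= 11 <= 15  ✓
6) g = 8, and 8 ≠ 9  ✓
7) g = 8, f = 15; 8 < 15  ✓

No violations.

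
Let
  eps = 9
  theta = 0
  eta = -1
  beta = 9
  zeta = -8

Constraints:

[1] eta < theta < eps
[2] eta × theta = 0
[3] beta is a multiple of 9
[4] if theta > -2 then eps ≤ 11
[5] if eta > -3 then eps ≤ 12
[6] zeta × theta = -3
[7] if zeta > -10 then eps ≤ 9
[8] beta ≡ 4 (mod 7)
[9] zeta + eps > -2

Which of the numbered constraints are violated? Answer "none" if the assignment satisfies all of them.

[1] values -1 < 0 < 9 — OK.
[2] eta × theta = -1 × 0 = 0 — OK.
[3] 9 / 9 = 1, so 9 divides 9 — OK.
[4] theta = 0 > -2, so we need eps ≤ 11; eps = 9 ≤ 11 — OK.
[5] eta = -1 > -3, so we need eps ≤ 12; eps = 9 ≤ 12 — OK.
[6] zeta × theta = -8 × 0 = 0, not -3 — violated.
[7] zeta = -8 > -10, so we need eps ≤ 9; eps = 9 ≤ 9 — OK.
[8] 9 mod 7 = 2, not 4 — violated.
[9] zeta + eps = -8 + 9 = 1; 1 > -2 — OK.

Constraints 6 and 8 do not hold.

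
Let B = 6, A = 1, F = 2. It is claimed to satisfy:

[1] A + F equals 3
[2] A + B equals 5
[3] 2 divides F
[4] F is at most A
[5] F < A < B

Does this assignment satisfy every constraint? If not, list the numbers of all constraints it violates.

The assignment fails constraints 2, 4, and 5.

[1] A + F = 1 + 2 = 3  yes
[2] A + B = 1 + 6 = 7, not 5  no
[3] 2 / 2 = 1, so 2 divides 2  yes
[4] F = 2, A = 1; 2 > 1 (want ≤)  no
[5] values 2, 1, 6; F = 2 is not < A = 1  no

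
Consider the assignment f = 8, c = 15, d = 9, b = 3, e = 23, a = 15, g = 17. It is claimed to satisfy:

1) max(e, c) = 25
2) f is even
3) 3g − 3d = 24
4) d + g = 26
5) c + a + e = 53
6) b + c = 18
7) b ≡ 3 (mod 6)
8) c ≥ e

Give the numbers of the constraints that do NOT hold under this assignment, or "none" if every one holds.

1) max(23, 15) = 23, not 25  FAIL
2) f = 8 is even  OK
3) 3g − 3d = 3(17) − 3(9) = 24  OK
4) d + g = 9 + 17 = 26  OK
5) c + a + e = 15 + 15 + 23 = 53  OK
6) b + c = 3 + 15 = 18  OK
7) 3 mod 6 = 3  OK
8) c = 15, e = 23; 15 < 23 (want ≥)  FAIL

Constraints 1 and 8 are violated.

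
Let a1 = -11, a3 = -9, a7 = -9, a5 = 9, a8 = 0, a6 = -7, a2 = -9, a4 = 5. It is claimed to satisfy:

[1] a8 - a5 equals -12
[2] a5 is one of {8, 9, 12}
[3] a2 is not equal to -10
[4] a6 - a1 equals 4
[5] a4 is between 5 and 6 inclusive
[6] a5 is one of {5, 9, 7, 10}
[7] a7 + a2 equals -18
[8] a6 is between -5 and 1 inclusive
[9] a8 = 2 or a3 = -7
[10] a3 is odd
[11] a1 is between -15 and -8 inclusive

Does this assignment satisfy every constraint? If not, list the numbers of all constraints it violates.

Constraints 1, 8, and 9 do not hold.

[1] a8 - a5 = 0 - 9 = -9, not -12 — does not hold.
[2] a5 = 9 is in {8, 9, 12} — holds.
[3] a2 = -9, and -9 ≠ -10 — holds.
[4] a6 - a1 = -7 - (-11) = 4 — holds.
[5] a4 = 5 lies in [5, 6] — holds.
[6] a5 = 9 is in {5, 9, 7, 10} — holds.
[7] a7 + a2 = -9 + (-9) = -18 — holds.
[8] a6 = -7 is outside [-5, 1] — does not hold.
[9] a8 = 0 ≠ 2 and a3 = -9 ≠ -7; both disjuncts false — does not hold.
[10] a3 = -9 is odd — holds.
[11] a1 = -11 lies in [-15, -8] — holds.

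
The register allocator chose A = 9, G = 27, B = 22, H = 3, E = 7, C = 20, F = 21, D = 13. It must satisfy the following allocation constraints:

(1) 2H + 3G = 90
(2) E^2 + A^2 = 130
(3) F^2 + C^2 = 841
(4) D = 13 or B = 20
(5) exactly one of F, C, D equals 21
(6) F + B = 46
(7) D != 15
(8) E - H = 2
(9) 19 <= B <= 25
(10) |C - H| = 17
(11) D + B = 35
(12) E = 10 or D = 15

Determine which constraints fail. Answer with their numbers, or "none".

No — constraints 1, 6, 8, 12 are not satisfied.

(1) 2H + 3G = 2(3) + 3(27) = 87, not 90  no
(2) E^2 + A^2 = 7^2 + 9^2 = 49 + 81 = 130  yes
(3) F^2 + C^2 = 21^2 + 20^2 = 441 + 400 = 841  yes
(4) D = 13 = 13 (first disjunct)  yes
(5) F=21, C=20, D=13; 1 of them equals 21  yes
(6) F + B = 21 + 22 = 43, not 46  no
(7) D = 13, and 13 ≠ 15  yes
(8) E - H = 7 - 3 = 4, not 2  no
(9) B = 22 lies in [19, 25]  yes
(10) |20 - 3| = 17  yes
(11) D + B = 13 + 22 = 35  yes
(12) E = 7 ≠ 10 and D = 13 ≠ 15; both disjuncts false  no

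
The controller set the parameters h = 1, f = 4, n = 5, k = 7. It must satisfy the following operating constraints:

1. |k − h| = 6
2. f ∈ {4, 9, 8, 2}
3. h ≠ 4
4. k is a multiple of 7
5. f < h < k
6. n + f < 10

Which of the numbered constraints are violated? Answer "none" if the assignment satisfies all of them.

1. |7 − 1| = 6  yes
2. f = 4 is in {4, 9, 8, 2}  yes
3. h = 1, and 1 ≠ 4  yes
4. 7 / 7 = 1, so 7 divides 7  yes
5. values 4, 1, 7; f = 4 is not < h = 1  no
6. n + f = 5 + 4 = 9; 9 < 10  yes

Constraint 5 is violated.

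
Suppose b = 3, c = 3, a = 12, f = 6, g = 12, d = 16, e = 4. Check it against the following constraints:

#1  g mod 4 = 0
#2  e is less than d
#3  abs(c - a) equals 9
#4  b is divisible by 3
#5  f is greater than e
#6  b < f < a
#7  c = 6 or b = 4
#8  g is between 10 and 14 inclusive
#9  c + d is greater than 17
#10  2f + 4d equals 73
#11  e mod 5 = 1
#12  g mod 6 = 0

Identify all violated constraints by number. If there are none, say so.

#1 12 mod 4 = 0 — OK.
#2 e = 4, d = 16; 4 < 16 — OK.
#3 abs(3 - 12) = 9 — OK.
#4 3 / 3 = 1, so 3 divides 3 — OK.
#5 f = 6, e = 4; 6 > 4 — OK.
#6 values 3 < 6 < 12 — OK.
#7 c = 3 ≠ 6 and b = 3 ≠ 4; both disjuncts false — violated.
#8 g = 12 lies in [10, 14] — OK.
#9 c + d = 3 + 16 = 19; 19 > 17 — OK.
#10 2f + 4d = 2(6) + 4(16) = 76, not 73 — violated.
#11 4 mod 5 = 4, not 1 — violated.
#12 12 mod 6 = 0 — OK.

The assignment fails constraints 7, 10, 11.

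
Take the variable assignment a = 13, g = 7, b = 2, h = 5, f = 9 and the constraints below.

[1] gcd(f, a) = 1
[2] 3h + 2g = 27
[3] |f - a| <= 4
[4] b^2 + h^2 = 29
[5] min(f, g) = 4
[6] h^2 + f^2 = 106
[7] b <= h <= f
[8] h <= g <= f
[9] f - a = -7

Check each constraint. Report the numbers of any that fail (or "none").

Violated: 2, 5, 9.

[1] gcd(9, 13) = 1  ✔
[2] 3h + 2g = 3(5) + 2(7) = 29, not 27  ✘
[3] |9 - 13| = 4; 4 ≤ 4  ✔
[4] b^2 + h^2 = 2^2 + 5^2 = 4 + 25 = 29  ✔
[5] min(9, 7) = 7, not 4  ✘
[6] h^2 + f^2 = 5^2 + 9^2 = 25 + 81 = 106  ✔
[7] values 2 <= 5 <= 9  ✔
[8] values 5 <= 7 <= 9  ✔
[9] f - a = 9 - 13 = -4, not -7  ✘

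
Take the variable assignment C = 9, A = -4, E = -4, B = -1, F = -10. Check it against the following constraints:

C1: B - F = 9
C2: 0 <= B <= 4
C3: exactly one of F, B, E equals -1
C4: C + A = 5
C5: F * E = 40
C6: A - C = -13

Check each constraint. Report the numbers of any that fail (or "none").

C1: B - F = -1 - (-10) = 9 — satisfied.
C2: B = -1 is outside [0, 4] — violated.
C3: F=-10, B=-1, E=-4; 1 of them equals -1 — satisfied.
C4: C + A = 9 + (-4) = 5 — satisfied.
C5: F * E = -10 * (-4) = 40 — satisfied.
C6: A - C = -4 - 9 = -13 — satisfied.

Constraint 2 is violated.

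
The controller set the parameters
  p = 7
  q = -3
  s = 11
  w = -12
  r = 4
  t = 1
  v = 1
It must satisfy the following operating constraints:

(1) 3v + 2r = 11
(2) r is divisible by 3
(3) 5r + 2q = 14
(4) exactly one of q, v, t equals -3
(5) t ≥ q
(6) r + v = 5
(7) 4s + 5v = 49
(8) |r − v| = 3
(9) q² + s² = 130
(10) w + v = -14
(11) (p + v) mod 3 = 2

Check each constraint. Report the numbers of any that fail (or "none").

The assignment fails constraints 2, 10.

(1) 3v + 2r = 3(1) + 2(4) = 11  holds
(2) 4 = 3×1 + 1, so 3 does not divide 4  fails
(3) 5r + 2q = 5(4) + 2(-3) = 14  holds
(4) q=-3, v=1, t=1; 1 of them equals -3  holds
(5) t = 1, q = -3; 1 ≥ -3  holds
(6) r + v = 4 + 1 = 5  holds
(7) 4s + 5v = 4(11) + 5(1) = 49  holds
(8) |4 − 1| = 3  holds
(9) q² + s² = (-3)² + 11² = 9 + 121 = 130  holds
(10) w + v = -12 + 1 = -11, not -14  fails
(11) p + v = 8; 8 mod 3 = 2  holds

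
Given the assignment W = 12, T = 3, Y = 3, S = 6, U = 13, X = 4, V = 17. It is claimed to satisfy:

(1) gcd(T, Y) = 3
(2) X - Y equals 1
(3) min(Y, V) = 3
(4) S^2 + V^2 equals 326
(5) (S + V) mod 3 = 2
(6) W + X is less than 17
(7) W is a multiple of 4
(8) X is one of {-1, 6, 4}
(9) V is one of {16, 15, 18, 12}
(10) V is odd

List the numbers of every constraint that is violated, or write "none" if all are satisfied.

(1) gcd(3, 3) = 3 — OK.
(2) X - Y = 4 - 3 = 1 — OK.
(3) min(3, 17) = 3 — OK.
(4) S^2 + V^2 = 6^2 + 17^2 = 36 + 289 = 325, not 326 — violated.
(5) S + V = 23; 23 mod 3 = 2 — OK.
(6) W + X = 12 + 4 = 16; 16 < 17 — OK.
(7) 12 / 4 = 3, so 4 divides 12 — OK.
(8) X = 4 is in {-1, 6, 4} — OK.
(9) V = 17 is not in {16, 15, 18, 12} — violated.
(10) V = 17 is odd — OK.

Violated: 4, 9.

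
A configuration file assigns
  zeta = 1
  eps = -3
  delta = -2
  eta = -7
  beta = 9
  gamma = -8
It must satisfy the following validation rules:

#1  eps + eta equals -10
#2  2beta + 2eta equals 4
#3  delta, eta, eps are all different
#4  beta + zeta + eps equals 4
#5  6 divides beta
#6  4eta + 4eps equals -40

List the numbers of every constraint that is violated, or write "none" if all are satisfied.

Constraints 4 and 5 are violated.

#1 eps + eta = -3 + (-7) = -10  yes
#2 2beta + 2eta = 2(9) + 2(-7) = 4  yes
#3 values -2, -7, -3 are pairwise distinct  yes
#4 beta + zeta + eps = 9 + 1 + (-3) = 7, not 4  no
#5 9 = 6*1 + 3, so 6 does not divide 9  no
#6 4eta + 4eps = 4(-7) + 4(-3) = -40  yes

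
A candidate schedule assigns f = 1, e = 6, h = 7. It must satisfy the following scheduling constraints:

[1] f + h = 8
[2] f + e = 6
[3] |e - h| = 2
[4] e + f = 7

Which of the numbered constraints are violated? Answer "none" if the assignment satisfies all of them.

[1] f + h = 1 + 7 = 8  true
[2] f + e = 1 + 6 = 7, not 6  false
[3] |6 - 7| = 1, not 2  false
[4] e + f = 6 + 1 = 7  true

The assignment fails constraints 2 and 3.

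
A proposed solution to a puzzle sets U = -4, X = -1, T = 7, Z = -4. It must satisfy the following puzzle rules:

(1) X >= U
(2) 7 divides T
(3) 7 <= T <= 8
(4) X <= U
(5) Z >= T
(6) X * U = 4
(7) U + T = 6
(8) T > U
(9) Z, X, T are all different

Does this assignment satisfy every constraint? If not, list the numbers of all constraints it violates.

No — constraints 4, 5, and 7 are not satisfied.

(1) X = -1, U = -4; -1 ≥ -4  OK
(2) 7 / 7 = 1, so 7 divides 7  OK
(3) T = 7 lies in [7, 8]  OK
(4) X = -1, U = -4; -1 > -4 (want ≤)  FAIL
(5) Z = -4, T = 7; -4 < 7 (want ≥)  FAIL
(6) X * U = -1 * (-4) = 4  OK
(7) U + T = -4 + 7 = 3, not 6  FAIL
(8) T = 7, U = -4; 7 > -4  OK
(9) values -4, -1, 7 are pairwise distinct  OK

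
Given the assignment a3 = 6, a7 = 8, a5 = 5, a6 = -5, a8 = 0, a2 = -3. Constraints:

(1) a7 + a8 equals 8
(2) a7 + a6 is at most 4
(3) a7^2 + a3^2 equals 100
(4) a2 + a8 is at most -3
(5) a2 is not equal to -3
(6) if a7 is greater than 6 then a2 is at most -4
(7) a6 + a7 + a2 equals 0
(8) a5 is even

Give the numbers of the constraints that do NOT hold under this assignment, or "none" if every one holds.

(1) a7 + a8 = 8 + 0 = 8  OK
(2) a7 + a6 = 8 + (-5) = 3; 3 ≤ 4  OK
(3) a7^2 + a3^2 = 8^2 + 6^2 = 64 + 36 = 100  OK
(4) a2 + a8 = -3 + 0 = -3; -3 ≤ -3  OK
(5) a2 = -3, but -3 is required to differ  FAIL
(6) a7 = 8 > 6, so we need a2 ≤ -4; but a2 = -3 > -4  FAIL
(7) a6 + a7 + a2 = -5 + 8 + (-3) = 0  OK
(8) a5 = 5 is odd  FAIL

Constraints 5, 6, and 8 are violated.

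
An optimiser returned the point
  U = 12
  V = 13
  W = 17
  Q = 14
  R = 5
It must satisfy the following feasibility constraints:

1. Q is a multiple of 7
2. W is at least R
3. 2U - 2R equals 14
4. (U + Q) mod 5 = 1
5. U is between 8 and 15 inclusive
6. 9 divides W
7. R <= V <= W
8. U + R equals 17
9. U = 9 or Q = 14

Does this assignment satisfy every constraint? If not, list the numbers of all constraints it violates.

1. 14 / 7 = 2, so 7 divides 14 — OK.
2. W = 17, R = 5; 17 ≥ 5 — OK.
3. 2U - 2R = 2(12) - 2(5) = 14 — OK.
4. U + Q = 26; 26 mod 5 = 1 — OK.
5. U = 12 lies in [8, 15] — OK.
6. 17 = 9*1 + 8, so 9 does not divide 17 — violated.
7. values 5 <= 13 <= 17 — OK.
8. U + R = 12 + 5 = 17 — OK.
9. U = 12 ≠ 9, but Q = 14 = 14 (second disjunct) — OK.

The assignment fails constraint 6.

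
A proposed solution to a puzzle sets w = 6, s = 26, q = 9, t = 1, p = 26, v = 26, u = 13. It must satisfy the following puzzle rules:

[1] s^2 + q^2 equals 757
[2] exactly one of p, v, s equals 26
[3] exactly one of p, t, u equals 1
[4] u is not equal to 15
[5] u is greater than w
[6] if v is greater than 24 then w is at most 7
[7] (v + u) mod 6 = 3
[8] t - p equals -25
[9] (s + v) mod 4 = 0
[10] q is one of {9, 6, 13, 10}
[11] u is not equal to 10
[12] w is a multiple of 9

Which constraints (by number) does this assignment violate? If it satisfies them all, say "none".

[1] s^2 + q^2 = 26^2 + 9^2 = 676 + 81 = 757  OK
[2] p=26, v=26, s=26; 3 of them equal 26, not exactly one  FAIL
[3] p=26, t=1, u=13; 1 of them equals 1  OK
[4] u = 13, and 13 ≠ 15  OK
[5] u = 13, w = 6; 13 > 6  OK
[6] v = 26 > 24, so we need w ≤ 7; w = 6 ≤ 7  OK
[7] v + u = 39; 39 mod 6 = 3  OK
[8] t - p = 1 - 26 = -25  OK
[9] s + v = 52; 52 mod 4 = 0  OK
[10] q = 9 is in {9, 6, 13, 10}  OK
[11] u = 13, and 13 ≠ 10  OK
[12] 6 = 9*0 + 6, so 9 does not divide 6  FAIL

The assignment fails constraints 2 and 12.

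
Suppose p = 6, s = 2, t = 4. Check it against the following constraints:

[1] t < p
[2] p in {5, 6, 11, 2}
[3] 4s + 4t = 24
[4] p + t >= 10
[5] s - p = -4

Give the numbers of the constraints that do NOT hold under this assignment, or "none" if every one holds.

The assignment satisfies every constraint.

[1] t = 4, p = 6; 4 < 6  ✓
[2] p = 6 is in {5, 6, 11, 2}  ✓
[3] 4s + 4t = 4(2) + 4(4) = 24  ✓
[4] p + t = 6 + 4 = 10; 10 ≥ 10  ✓
[5] s - p = 2 - 6 = -4  ✓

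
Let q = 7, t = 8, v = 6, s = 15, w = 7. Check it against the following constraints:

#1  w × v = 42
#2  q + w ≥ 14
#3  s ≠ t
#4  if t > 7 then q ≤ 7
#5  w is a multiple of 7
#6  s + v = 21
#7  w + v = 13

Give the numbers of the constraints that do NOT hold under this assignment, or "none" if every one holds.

None — every constraint holds.

#1 w × v = 7 × 6 = 42 — holds.
#2 q + w = 7 + 7 = 14; 14 ≥ 14 — holds.
#3 s = 15, t = 8; distinct — holds.
#4 t = 8 > 7, so we need q ≤ 7; q = 7 ≤ 7 — holds.
#5 7 / 7 = 1, so 7 divides 7 — holds.
#6 s + v = 15 + 6 = 21 — holds.
#7 w + v = 7 + 6 = 13 — holds.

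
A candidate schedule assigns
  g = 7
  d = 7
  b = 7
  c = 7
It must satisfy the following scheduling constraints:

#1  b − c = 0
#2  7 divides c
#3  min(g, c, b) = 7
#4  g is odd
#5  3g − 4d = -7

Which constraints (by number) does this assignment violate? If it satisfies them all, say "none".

#1 b − c = 7 − 7 = 0  ✓
#2 7 / 7 = 1, so 7 divides 7  ✓
#3 min(7, 7, 7) = 7  ✓
#4 g = 7 is odd  ✓
#5 3g − 4d = 3(7) − 4(7) = -7  ✓

Yes — all constraints hold.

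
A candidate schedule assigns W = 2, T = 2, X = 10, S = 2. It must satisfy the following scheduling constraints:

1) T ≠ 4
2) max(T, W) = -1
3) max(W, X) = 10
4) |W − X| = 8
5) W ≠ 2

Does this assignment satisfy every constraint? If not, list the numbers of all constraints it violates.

1) T = 2, and 2 ≠ 4  OK
2) max(2, 2) = 2, not -1  FAIL
3) max(2, 10) = 10  OK
4) |2 − 10| = 8  OK
5) W = 2, but 2 is required to differ  FAIL

The assignment fails constraints 2 and 5.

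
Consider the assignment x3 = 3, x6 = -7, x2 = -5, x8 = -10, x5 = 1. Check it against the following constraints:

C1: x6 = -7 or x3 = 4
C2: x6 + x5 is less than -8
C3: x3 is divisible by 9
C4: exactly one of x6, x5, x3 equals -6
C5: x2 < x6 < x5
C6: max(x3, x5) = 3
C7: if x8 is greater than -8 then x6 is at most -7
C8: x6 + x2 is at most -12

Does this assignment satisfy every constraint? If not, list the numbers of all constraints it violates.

C1: x6 = -7 = -7 (first disjunct)  yes
C2: x6 + x5 = -7 + 1 = -6; -6 ≥ -8, bound -8 not met  no
C3: 3 = 9*0 + 3, so 9 does not divide 3  no
C4: x6=-7, x5=1, x3=3; 0 of them equal -6, not exactly one  no
C5: values -5, -7, 1; x2 = -5 is not < x6 = -7  no
C6: max(3, 1) = 3  yes
C7: x8 = -10, not > -8; antecedent false, conditional vacuously true  yes
C8: x6 + x2 = -7 + (-5) = -12; -12 ≤ -12  yes

Constraints 2, 3, 4, and 5 are violated.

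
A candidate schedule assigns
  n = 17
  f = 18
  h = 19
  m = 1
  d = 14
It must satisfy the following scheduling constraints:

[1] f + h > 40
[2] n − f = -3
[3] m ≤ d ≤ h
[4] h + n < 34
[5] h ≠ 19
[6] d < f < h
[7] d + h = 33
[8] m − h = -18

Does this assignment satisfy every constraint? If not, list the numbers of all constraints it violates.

Violated: 1, 2, 4, and 5.

[1] f + h = 18 + 19 = 37; 37 ≤ 40, bound 40 not met — violated.
[2] n − f = 17 − 18 = -1, not -3 — violated.
[3] values 1 ≤ 14 ≤ 19 — OK.
[4] h + n = 19 + 17 = 36; 36 ≥ 34, bound 34 not met — violated.
[5] h = 19, but 19 is required to differ — violated.
[6] values 14 < 18 < 19 — OK.
[7] d + h = 14 + 19 = 33 — OK.
[8] m − h = 1 − 19 = -18 — OK.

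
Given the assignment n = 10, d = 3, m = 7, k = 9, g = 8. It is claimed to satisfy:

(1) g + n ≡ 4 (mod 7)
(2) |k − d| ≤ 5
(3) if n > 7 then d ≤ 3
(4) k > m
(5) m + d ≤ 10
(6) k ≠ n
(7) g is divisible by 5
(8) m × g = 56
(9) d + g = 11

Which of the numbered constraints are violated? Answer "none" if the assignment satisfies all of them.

(1) g + n = 18; 18 mod 7 = 4  ✓
(2) |9 − 3| = 6; 6 > 5, exceeds bound 5  ✗
(3) n = 10 > 7, so we need d ≤ 3; d = 3 ≤ 3  ✓
(4) k = 9, m = 7; 9 > 7  ✓
(5) m + d = 7 + 3 = 10; 10 ≤ 10  ✓
(6) k = 9, n = 10; distinct  ✓
(7) 8 = 5×1 + 3, so 5 does not divide 8  ✗
(8) m × g = 7 × 8 = 56  ✓
(9) d + g = 3 + 8 = 11  ✓

Violated: 2 and 7.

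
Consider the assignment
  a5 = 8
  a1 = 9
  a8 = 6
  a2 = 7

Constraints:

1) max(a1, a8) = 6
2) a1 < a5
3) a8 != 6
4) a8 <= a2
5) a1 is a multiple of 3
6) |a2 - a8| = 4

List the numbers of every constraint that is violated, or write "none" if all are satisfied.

Constraints 1, 2, 3, and 6 do not hold.

1) max(9, 6) = 9, not 6  ✘
2) a1 = 9, a5 = 8; 9 ≥ 8 (want <)  ✘
3) a8 = 6, but 6 is required to differ  ✘
4) a8 = 6, a2 = 7; 6 ≤ 7  ✔
5) 9 / 3 = 3, so 3 divides 9  ✔
6) |7 - 6| = 1, not 4  ✘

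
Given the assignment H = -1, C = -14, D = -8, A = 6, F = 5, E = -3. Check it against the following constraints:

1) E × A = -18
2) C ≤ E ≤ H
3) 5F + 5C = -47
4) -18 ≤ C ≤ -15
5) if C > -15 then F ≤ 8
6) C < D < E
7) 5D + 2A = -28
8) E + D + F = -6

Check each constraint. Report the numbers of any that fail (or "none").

Violated: 3 and 4.

1) E × A = -3 × 6 = -18  ✓
2) values -14 ≤ -3 ≤ -1  ✓
3) 5F + 5C = 5(5) + 5(-14) = -45, not -47  ✗
4) C = -14 is outside [-18, -15]  ✗
5) C = -14 > -15, so we need F ≤ 8; F = 5 ≤ 8  ✓
6) values -14 < -8 < -3  ✓
7) 5D + 2A = 5(-8) + 2(6) = -28  ✓
8) E + D + F = -3 + (-8) + 5 = -6  ✓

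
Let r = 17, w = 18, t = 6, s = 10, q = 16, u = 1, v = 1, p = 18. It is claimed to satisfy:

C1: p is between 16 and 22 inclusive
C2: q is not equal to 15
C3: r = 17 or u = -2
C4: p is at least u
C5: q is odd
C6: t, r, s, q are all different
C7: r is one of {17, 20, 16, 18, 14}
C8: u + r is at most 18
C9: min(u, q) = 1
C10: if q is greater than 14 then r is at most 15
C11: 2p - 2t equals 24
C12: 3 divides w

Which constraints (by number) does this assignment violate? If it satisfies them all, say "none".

C1: p = 18 lies in [16, 22] — satisfied.
C2: q = 16, and 16 ≠ 15 — satisfied.
C3: r = 17 = 17 (first disjunct) — satisfied.
C4: p = 18, u = 1; 18 ≥ 1 — satisfied.
C5: q = 16 is even — violated.
C6: values 6, 17, 10, 16 are pairwise distinct — satisfied.
C7: r = 17 is in {17, 20, 16, 18, 14} — satisfied.
C8: u + r = 1 + 17 = 18; 18 ≤ 18 — satisfied.
C9: min(1, 16) = 1 — satisfied.
C10: q = 16 > 14, so we need r ≤ 15; but r = 17 > 15 — violated.
C11: 2p - 2t = 2(18) - 2(6) = 24 — satisfied.
C12: 18 / 3 = 6, so 3 divides 18 — satisfied.

No — constraints 5, 10 are not satisfied.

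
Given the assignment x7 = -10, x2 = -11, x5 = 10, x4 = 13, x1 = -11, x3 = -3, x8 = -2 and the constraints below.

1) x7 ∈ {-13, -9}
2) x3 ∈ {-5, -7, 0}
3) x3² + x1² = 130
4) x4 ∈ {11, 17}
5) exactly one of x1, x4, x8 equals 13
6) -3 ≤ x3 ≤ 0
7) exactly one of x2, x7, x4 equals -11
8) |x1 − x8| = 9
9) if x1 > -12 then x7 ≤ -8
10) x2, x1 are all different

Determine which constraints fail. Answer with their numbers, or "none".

1) x7 = -10 is not in {-13, -9} — violated.
2) x3 = -3 is not in {-5, -7, 0} — violated.
3) x3² + x1² = (-3)² + (-11)² = 9 + 121 = 130 — OK.
4) x4 = 13 is not in {11, 17} — violated.
5) x1=-11, x4=13, x8=-2; 1 of them equals 13 — OK.
6) x3 = -3 lies in [-3, 0] — OK.
7) x2=-11, x7=-10, x4=13; 1 of them equals -11 — OK.
8) |-11 − (-2)| = 9 — OK.
9) x1 = -11 > -12, so we need x7 ≤ -8; x7 = -10 ≤ -8 — OK.
10) x2 = x1 = -11, not all different — violated.

No — constraints 1, 2, 4, 10 are not satisfied.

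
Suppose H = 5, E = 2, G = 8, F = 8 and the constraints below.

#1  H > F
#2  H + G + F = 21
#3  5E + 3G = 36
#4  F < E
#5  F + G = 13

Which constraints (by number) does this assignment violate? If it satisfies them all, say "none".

Constraints 1, 3, 4, 5 are violated.

#1 H = 5, F = 8; 5 ≤ 8 (want >)  ✗
#2 H + G + F = 5 + 8 + 8 = 21  ✓
#3 5E + 3G = 5(2) + 3(8) = 34, not 36  ✗
#4 F = 8, E = 2; 8 ≥ 2 (want <)  ✗
#5 F + G = 8 + 8 = 16, not 13  ✗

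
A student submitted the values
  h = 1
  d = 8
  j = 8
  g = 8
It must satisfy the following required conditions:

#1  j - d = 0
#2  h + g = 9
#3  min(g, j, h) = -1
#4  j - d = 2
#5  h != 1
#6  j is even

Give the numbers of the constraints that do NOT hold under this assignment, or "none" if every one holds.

#1 j - d = 8 - 8 = 0  ✔
#2 h + g = 1 + 8 = 9  ✔
#3 min(8, 8, 1) = 1, not -1  ✘
#4 j - d = 8 - 8 = 0, not 2  ✘
#5 h = 1, but 1 is required to differ  ✘
#6 j = 8 is even  ✔

The assignment fails constraints 3, 4, and 5.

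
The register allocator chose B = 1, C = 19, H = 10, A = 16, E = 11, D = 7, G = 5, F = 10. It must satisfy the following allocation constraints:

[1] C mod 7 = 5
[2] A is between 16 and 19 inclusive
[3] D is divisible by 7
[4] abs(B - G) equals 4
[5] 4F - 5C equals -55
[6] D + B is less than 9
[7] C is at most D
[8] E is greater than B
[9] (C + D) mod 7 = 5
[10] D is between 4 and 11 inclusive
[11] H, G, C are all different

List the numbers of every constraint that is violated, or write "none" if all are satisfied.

No — constraint 7 is not satisfied.

[1] 19 mod 7 = 5 — satisfied.
[2] A = 16 lies in [16, 19] — satisfied.
[3] 7 / 7 = 1, so 7 divides 7 — satisfied.
[4] abs(1 - 5) = 4 — satisfied.
[5] 4F - 5C = 4(10) - 5(19) = -55 — satisfied.
[6] D + B = 7 + 1 = 8; 8 < 9 — satisfied.
[7] C = 19, D = 7; 19 > 7 (want ≤) — violated.
[8] E = 11, B = 1; 11 > 1 — satisfied.
[9] C + D = 26; 26 mod 7 = 5 — satisfied.
[10] D = 7 lies in [4, 11] — satisfied.
[11] values 10, 5, 19 are pairwise distinct — satisfied.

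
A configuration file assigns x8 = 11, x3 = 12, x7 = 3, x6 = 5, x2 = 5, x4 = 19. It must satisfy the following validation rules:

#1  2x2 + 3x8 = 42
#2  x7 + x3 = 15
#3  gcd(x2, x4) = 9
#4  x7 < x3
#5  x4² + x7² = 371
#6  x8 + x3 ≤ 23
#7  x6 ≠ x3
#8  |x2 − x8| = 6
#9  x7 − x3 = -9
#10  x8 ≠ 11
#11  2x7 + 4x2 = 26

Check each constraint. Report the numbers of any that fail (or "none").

#1 2x2 + 3x8 = 2(5) + 3(11) = 43, not 42 — does not hold.
#2 x7 + x3 = 3 + 12 = 15 — holds.
#3 gcd(5, 19) = 1, not 9 — does not hold.
#4 x7 = 3, x3 = 12; 3 < 12 — holds.
#5 x4² + x7² = 19² + 3² = 361 + 9 = 370, not 371 — does not hold.
#6 x8 + x3 = 11 + 12 = 23; 23 ≤ 23 — holds.
#7 x6 = 5, x3 = 12; distinct — holds.
#8 |5 − 11| = 6 — holds.
#9 x7 − x3 = 3 − 12 = -9 — holds.
#10 x8 = 11, but 11 is required to differ — does not hold.
#11 2x7 + 4x2 = 2(3) + 4(5) = 26 — holds.

Violated: 1, 3, 5, and 10.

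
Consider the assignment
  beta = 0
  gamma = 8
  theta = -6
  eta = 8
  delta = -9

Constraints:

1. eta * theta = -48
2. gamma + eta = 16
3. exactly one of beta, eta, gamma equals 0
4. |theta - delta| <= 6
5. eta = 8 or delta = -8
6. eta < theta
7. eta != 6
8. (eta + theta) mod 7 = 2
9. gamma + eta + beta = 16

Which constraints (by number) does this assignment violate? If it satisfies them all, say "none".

1. eta * theta = 8 * (-6) = -48 — holds.
2. gamma + eta = 8 + 8 = 16 — holds.
3. beta=0, eta=8, gamma=8; 1 of them equals 0 — holds.
4. |-6 - (-9)| = 3; 3 ≤ 6 — holds.
5. eta = 8 = 8 (first disjunct) — holds.
6. eta = 8, theta = -6; 8 ≥ -6 (want <) — fails.
7. eta = 8, and 8 ≠ 6 — holds.
8. eta + theta = 2; 2 mod 7 = 2 — holds.
9. gamma + eta + beta = 8 + 8 + 0 = 16 — holds.

Violated: 6.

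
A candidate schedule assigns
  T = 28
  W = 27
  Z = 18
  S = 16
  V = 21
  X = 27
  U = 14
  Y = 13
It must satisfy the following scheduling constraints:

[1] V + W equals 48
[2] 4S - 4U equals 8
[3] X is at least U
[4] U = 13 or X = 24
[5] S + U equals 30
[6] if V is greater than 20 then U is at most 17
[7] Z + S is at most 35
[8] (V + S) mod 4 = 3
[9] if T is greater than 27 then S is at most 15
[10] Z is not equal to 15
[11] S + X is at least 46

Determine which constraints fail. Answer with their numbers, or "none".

[1] V + W = 21 + 27 = 48 — satisfied.
[2] 4S - 4U = 4(16) - 4(14) = 8 — satisfied.
[3] X = 27, U = 14; 27 ≥ 14 — satisfied.
[4] U = 14 ≠ 13 and X = 27 ≠ 24; both disjuncts false — violated.
[5] S + U = 16 + 14 = 30 — satisfied.
[6] V = 21 > 20, so we need U ≤ 17; U = 14 ≤ 17 — satisfied.
[7] Z + S = 18 + 16 = 34; 34 ≤ 35 — satisfied.
[8] V + S = 37; 37 mod 4 = 1, not 3 — violated.
[9] T = 28 > 27, so we need S ≤ 15; but S = 16 > 15 — violated.
[10] Z = 18, and 18 ≠ 15 — satisfied.
[11] S + X = 16 + 27 = 43; 43 < 46, bound 46 not met — violated.

No — constraints 4, 8, 9, and 11 are not satisfied.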